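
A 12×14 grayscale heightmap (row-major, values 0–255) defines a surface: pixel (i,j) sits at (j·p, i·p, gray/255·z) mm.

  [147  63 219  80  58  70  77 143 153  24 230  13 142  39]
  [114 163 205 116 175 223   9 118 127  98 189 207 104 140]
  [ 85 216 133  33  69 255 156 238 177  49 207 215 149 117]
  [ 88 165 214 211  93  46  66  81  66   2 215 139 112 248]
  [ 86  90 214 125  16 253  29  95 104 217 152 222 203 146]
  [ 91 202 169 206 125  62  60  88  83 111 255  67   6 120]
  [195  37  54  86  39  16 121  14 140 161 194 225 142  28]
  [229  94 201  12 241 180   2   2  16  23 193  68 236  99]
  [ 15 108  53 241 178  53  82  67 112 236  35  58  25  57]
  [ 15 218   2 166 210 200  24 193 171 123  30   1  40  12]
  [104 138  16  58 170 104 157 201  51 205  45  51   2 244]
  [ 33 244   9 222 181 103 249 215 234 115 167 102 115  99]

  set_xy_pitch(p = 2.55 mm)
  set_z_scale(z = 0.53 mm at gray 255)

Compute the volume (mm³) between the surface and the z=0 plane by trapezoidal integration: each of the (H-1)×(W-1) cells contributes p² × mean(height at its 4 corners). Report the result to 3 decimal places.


height_mm = gray/255 × 0.53; cell vol = 2.55² × mean(4 corners)
unit = 2.55² × 0.53 / (4×255) = 0.00337875 mm³ per gray-sum
row 0: Σ corner-gray over 13 cells = 6452  → 21.7997
row 1: Σ corner-gray over 13 cells = 7718  → 26.0772
row 2: Σ corner-gray over 13 cells = 7152  → 24.1648
row 3: Σ corner-gray over 13 cells = 6828  → 23.0701
row 4: Σ corner-gray over 13 cells = 6751  → 22.8099
row 5: Σ corner-gray over 13 cells = 5760  → 19.4616
row 6: Σ corner-gray over 13 cells = 5545  → 18.7352
row 7: Σ corner-gray over 13 cells = 5432  → 18.3534
row 8: Σ corner-gray over 13 cells = 5351  → 18.0797
row 9: Σ corner-gray over 13 cells = 5527  → 18.6744
row 10: Σ corner-gray over 13 cells = 6788  → 22.9350
Σ rows: total corner-gray = 69304  → 234.1609 mm³

234.161


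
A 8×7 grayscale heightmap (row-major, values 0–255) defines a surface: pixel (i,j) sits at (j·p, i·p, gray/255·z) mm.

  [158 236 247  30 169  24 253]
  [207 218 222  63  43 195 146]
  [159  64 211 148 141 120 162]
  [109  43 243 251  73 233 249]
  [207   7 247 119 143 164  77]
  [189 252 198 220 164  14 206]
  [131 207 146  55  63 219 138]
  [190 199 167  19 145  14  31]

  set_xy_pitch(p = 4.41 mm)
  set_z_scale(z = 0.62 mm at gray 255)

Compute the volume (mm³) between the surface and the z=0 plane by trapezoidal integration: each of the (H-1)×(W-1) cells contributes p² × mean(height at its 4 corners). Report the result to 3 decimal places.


295.960

height_mm = gray/255 × 0.62; cell vol = 4.41² × mean(4 corners)
unit = 4.41² × 0.62 / (4×255) = 0.0118214 mm³ per gray-sum
row 0: Σ corner-gray over 6 cells = 3658  → 43.2427
row 1: Σ corner-gray over 6 cells = 3524  → 41.6586
row 2: Σ corner-gray over 6 cells = 3733  → 44.1293
row 3: Σ corner-gray over 6 cells = 3688  → 43.5973
row 4: Σ corner-gray over 6 cells = 3735  → 44.1529
row 5: Σ corner-gray over 6 cells = 3740  → 44.2120
row 6: Σ corner-gray over 6 cells = 2958  → 34.9677
Σ rows: total corner-gray = 25036  → 295.9604 mm³


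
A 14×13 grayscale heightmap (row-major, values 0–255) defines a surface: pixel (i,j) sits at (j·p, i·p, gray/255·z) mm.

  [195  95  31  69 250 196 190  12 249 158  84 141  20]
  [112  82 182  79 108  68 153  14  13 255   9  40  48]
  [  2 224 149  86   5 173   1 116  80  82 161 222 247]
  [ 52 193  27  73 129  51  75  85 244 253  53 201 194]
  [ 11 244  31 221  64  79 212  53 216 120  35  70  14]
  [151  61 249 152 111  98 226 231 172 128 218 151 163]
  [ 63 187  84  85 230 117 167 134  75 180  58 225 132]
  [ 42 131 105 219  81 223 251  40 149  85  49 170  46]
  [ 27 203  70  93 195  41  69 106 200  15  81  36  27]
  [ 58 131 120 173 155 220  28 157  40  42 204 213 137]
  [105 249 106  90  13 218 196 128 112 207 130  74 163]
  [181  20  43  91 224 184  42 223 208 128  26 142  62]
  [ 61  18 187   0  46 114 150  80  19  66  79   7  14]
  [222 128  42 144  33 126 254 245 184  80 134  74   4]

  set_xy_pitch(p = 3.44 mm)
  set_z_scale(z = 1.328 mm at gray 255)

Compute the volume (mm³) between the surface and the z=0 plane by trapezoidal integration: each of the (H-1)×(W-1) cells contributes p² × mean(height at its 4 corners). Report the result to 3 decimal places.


1153.097

height_mm = gray/255 × 1.328; cell vol = 3.44² × mean(4 corners)
unit = 3.44² × 1.328 / (4×255) = 0.0154069 mm³ per gray-sum
row 0: Σ corner-gray over 12 cells = 5331  → 82.1341
row 1: Σ corner-gray over 12 cells = 5013  → 77.2347
row 2: Σ corner-gray over 12 cells = 5861  → 90.2997
row 3: Σ corner-gray over 12 cells = 5729  → 88.2660
row 4: Σ corner-gray over 12 cells = 6623  → 102.0398
row 5: Σ corner-gray over 12 cells = 7187  → 110.7293
row 6: Σ corner-gray over 12 cells = 6373  → 98.1881
row 7: Σ corner-gray over 12 cells = 5366  → 82.6733
row 8: Σ corner-gray over 12 cells = 5433  → 83.7056
row 9: Σ corner-gray over 12 cells = 6475  → 99.7596
row 10: Σ corner-gray over 12 cells = 6219  → 95.8154
row 11: Σ corner-gray over 12 cells = 4512  → 69.5159
row 12: Σ corner-gray over 12 cells = 4721  → 72.7359
Σ rows: total corner-gray = 74843  → 1153.0974 mm³


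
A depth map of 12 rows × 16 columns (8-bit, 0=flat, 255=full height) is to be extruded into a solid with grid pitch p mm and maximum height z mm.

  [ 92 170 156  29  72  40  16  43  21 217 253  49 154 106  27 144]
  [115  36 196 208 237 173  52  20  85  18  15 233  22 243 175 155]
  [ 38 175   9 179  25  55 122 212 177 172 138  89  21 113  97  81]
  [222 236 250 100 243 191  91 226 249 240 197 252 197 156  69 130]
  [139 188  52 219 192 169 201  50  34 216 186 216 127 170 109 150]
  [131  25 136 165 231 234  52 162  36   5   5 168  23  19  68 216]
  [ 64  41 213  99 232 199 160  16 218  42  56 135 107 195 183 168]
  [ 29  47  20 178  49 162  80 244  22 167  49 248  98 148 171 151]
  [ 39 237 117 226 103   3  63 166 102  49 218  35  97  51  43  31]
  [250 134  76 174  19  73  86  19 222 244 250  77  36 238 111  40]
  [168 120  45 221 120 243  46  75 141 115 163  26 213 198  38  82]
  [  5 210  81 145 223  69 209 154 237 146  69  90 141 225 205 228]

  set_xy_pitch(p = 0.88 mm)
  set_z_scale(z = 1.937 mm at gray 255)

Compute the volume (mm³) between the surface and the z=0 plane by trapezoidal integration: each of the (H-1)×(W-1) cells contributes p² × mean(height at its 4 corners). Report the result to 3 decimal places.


124.467

height_mm = gray/255 × 1.937; cell vol = 0.88² × mean(4 corners)
unit = 0.88² × 1.937 / (4×255) = 0.0014706 mm³ per gray-sum
row 0: Σ corner-gray over 15 cells = 6638  → 9.7618
row 1: Σ corner-gray over 15 cells = 6983  → 10.2692
row 2: Σ corner-gray over 15 cells = 9033  → 13.2839
row 3: Σ corner-gray over 15 cells = 10293  → 15.1369
row 4: Σ corner-gray over 15 cells = 7552  → 11.1060
row 5: Σ corner-gray over 15 cells = 7029  → 10.3369
row 6: Σ corner-gray over 15 cells = 7570  → 11.1324
row 7: Σ corner-gray over 15 cells = 6636  → 9.7589
row 8: Σ corner-gray over 15 cells = 6898  → 10.1442
row 9: Σ corner-gray over 15 cells = 7586  → 11.1560
row 10: Σ corner-gray over 15 cells = 8419  → 12.3810
Σ rows: total corner-gray = 84637  → 124.4672 mm³


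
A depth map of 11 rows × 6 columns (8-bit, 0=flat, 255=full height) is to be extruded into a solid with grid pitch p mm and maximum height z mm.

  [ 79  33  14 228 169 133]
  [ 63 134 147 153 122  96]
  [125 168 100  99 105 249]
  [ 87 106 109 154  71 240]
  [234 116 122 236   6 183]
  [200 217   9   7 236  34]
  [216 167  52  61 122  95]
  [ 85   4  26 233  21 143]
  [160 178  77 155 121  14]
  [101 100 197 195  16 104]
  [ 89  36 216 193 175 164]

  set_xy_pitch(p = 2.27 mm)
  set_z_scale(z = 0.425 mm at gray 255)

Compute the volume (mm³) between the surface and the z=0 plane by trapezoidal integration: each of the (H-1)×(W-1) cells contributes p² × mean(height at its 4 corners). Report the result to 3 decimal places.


height_mm = gray/255 × 0.425; cell vol = 2.27² × mean(4 corners)
unit = 2.27² × 0.425 / (4×255) = 0.00214704 mm³ per gray-sum
row 0: Σ corner-gray over 5 cells = 2371  → 5.0906
row 1: Σ corner-gray over 5 cells = 2589  → 5.5587
row 2: Σ corner-gray over 5 cells = 2525  → 5.4213
row 3: Σ corner-gray over 5 cells = 2584  → 5.5480
row 4: Σ corner-gray over 5 cells = 2549  → 5.4728
row 5: Σ corner-gray over 5 cells = 2287  → 4.9103
row 6: Σ corner-gray over 5 cells = 1911  → 4.1030
row 7: Σ corner-gray over 5 cells = 2032  → 4.3628
row 8: Σ corner-gray over 5 cells = 2457  → 5.2753
row 9: Σ corner-gray over 5 cells = 2714  → 5.8271
Σ rows: total corner-gray = 24019  → 51.5698 mm³

51.570


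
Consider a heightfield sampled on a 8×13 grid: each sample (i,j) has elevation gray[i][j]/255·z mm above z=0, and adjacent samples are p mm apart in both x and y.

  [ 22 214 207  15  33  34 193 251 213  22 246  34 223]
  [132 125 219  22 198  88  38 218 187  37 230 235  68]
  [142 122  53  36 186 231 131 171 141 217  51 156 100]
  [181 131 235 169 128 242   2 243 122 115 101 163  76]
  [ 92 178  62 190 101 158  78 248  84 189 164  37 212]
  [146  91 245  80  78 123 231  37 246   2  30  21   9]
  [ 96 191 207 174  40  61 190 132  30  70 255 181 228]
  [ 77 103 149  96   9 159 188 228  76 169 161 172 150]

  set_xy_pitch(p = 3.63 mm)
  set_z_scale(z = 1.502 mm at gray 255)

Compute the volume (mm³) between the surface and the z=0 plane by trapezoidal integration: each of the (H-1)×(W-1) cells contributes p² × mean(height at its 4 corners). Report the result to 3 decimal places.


876.423

height_mm = gray/255 × 1.502; cell vol = 3.63² × mean(4 corners)
unit = 3.63² × 1.502 / (4×255) = 0.0194036 mm³ per gray-sum
row 0: Σ corner-gray over 12 cells = 6563  → 127.3460
row 1: Σ corner-gray over 12 cells = 6626  → 128.5685
row 2: Σ corner-gray over 12 cells = 6791  → 131.7701
row 3: Σ corner-gray over 12 cells = 6841  → 132.7402
row 4: Σ corner-gray over 12 cells = 5805  → 112.6381
row 5: Σ corner-gray over 12 cells = 5909  → 114.6561
row 6: Σ corner-gray over 12 cells = 6633  → 128.7043
Σ rows: total corner-gray = 45168  → 876.4232 mm³


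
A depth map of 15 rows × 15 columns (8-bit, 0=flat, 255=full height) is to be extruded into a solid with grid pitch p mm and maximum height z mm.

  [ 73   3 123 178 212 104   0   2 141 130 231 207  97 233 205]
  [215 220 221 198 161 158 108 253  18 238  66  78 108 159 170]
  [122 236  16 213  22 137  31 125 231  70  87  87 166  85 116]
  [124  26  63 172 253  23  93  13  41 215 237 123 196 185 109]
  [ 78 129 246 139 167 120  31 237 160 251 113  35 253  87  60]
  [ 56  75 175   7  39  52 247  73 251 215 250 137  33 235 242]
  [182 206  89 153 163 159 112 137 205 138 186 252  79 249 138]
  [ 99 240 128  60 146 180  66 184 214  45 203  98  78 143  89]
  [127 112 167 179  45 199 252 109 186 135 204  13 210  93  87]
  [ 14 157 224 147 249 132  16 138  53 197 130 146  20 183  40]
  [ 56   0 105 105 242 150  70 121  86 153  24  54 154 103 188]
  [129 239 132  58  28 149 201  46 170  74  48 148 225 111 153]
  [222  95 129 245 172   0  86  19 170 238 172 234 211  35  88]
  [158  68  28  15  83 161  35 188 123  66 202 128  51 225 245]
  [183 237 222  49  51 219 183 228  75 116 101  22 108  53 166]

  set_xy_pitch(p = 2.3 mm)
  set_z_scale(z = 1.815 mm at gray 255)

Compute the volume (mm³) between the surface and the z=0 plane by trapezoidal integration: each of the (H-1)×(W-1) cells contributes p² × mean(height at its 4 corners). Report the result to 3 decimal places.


height_mm = gray/255 × 1.815; cell vol = 2.3² × mean(4 corners)
unit = 2.3² × 1.815 / (4×255) = 0.00941309 mm³ per gray-sum
row 0: Σ corner-gray over 14 cells = 7957  → 74.8999
row 1: Σ corner-gray over 14 cells = 7607  → 71.6054
row 2: Σ corner-gray over 14 cells = 6763  → 63.6607
row 3: Σ corner-gray over 14 cells = 7587  → 71.4171
row 4: Σ corner-gray over 14 cells = 7950  → 74.8341
row 5: Σ corner-gray over 14 cells = 8452  → 79.5594
row 6: Σ corner-gray over 14 cells = 8334  → 78.4487
row 7: Σ corner-gray over 14 cells = 7780  → 73.2338
row 8: Σ corner-gray over 14 cells = 7660  → 72.1043
row 9: Σ corner-gray over 14 cells = 6616  → 62.2770
row 10: Σ corner-gray over 14 cells = 6518  → 61.3545
row 11: Σ corner-gray over 14 cells = 7462  → 70.2405
row 12: Σ corner-gray over 14 cells = 7071  → 66.5599
row 13: Σ corner-gray over 14 cells = 6826  → 64.2537
Σ rows: total corner-gray = 104583  → 984.4490 mm³

984.449


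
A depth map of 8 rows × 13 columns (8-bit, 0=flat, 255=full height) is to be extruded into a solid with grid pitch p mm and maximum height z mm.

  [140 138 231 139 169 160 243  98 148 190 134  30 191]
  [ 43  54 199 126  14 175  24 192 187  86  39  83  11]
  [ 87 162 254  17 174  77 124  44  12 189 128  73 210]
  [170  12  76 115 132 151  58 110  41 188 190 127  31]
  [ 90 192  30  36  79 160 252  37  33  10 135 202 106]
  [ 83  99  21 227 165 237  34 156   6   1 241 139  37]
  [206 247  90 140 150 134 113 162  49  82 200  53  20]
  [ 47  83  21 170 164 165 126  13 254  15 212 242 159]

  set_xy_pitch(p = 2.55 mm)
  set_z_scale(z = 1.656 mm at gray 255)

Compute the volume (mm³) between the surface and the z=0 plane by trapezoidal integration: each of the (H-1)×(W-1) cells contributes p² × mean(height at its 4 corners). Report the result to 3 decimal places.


height_mm = gray/255 × 1.656; cell vol = 2.55² × mean(4 corners)
unit = 2.55² × 1.656 / (4×255) = 0.010557 mm³ per gray-sum
row 0: Σ corner-gray over 12 cells = 6103  → 64.4294
row 1: Σ corner-gray over 12 cells = 5217  → 55.0759
row 2: Σ corner-gray over 12 cells = 5406  → 57.0711
row 3: Σ corner-gray over 12 cells = 5129  → 54.1469
row 4: Σ corner-gray over 12 cells = 5300  → 55.9521
row 5: Σ corner-gray over 12 cells = 5838  → 61.6318
row 6: Σ corner-gray over 12 cells = 6202  → 65.4745
Σ rows: total corner-gray = 39195  → 413.7816 mm³

413.782


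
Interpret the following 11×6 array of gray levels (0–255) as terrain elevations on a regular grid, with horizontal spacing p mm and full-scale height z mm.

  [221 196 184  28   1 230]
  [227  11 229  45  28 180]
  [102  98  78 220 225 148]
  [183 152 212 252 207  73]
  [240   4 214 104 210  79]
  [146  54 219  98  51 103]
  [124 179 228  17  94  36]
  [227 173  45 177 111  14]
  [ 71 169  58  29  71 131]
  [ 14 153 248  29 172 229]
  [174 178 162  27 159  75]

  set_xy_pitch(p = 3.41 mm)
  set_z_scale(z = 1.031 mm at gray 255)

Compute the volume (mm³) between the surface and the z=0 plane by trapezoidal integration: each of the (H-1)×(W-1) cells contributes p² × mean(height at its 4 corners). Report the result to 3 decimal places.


height_mm = gray/255 × 1.031; cell vol = 3.41² × mean(4 corners)
unit = 3.41² × 1.031 / (4×255) = 0.0117535 mm³ per gray-sum
row 0: Σ corner-gray over 5 cells = 2302  → 27.0566
row 1: Σ corner-gray over 5 cells = 2525  → 29.6776
row 2: Σ corner-gray over 5 cells = 3394  → 39.8914
row 3: Σ corner-gray over 5 cells = 3285  → 38.6103
row 4: Σ corner-gray over 5 cells = 2476  → 29.1017
row 5: Σ corner-gray over 5 cells = 2289  → 26.9038
row 6: Σ corner-gray over 5 cells = 2449  → 28.7843
row 7: Σ corner-gray over 5 cells = 2109  → 24.7881
row 8: Σ corner-gray over 5 cells = 2303  → 27.0683
row 9: Σ corner-gray over 5 cells = 2748  → 32.2986
Σ rows: total corner-gray = 25880  → 304.1806 mm³

304.181


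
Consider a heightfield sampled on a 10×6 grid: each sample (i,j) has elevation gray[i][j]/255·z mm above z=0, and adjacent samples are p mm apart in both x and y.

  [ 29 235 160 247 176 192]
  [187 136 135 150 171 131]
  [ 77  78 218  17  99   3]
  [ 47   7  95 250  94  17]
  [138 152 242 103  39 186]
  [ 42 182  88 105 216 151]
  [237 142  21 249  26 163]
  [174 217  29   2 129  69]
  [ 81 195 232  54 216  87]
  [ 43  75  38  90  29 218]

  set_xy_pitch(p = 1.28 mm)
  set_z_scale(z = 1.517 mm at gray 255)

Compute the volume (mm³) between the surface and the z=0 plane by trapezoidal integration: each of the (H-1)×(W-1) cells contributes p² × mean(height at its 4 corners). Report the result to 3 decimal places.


height_mm = gray/255 × 1.517; cell vol = 1.28² × mean(4 corners)
unit = 1.28² × 1.517 / (4×255) = 0.00243672 mm³ per gray-sum
row 0: Σ corner-gray over 5 cells = 3359  → 8.1849
row 1: Σ corner-gray over 5 cells = 2406  → 5.8627
row 2: Σ corner-gray over 5 cells = 1860  → 4.5323
row 3: Σ corner-gray over 5 cells = 2352  → 5.7312
row 4: Σ corner-gray over 5 cells = 2771  → 6.7521
row 5: Σ corner-gray over 5 cells = 2651  → 6.4597
row 6: Σ corner-gray over 5 cells = 2273  → 5.5387
row 7: Σ corner-gray over 5 cells = 2559  → 6.2356
row 8: Σ corner-gray over 5 cells = 2287  → 5.5728
Σ rows: total corner-gray = 22518  → 54.8700 mm³

54.870


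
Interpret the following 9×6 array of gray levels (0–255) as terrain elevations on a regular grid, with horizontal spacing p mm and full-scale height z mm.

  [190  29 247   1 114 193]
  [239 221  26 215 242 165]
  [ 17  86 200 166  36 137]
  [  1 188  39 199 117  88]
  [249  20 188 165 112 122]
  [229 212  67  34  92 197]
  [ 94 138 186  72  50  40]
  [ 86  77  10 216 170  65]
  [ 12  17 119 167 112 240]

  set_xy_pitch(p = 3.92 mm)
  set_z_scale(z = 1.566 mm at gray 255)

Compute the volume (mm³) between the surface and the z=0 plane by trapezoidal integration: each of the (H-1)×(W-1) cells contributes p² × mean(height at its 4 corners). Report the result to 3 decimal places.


height_mm = gray/255 × 1.566; cell vol = 3.92² × mean(4 corners)
unit = 3.92² × 1.566 / (4×255) = 0.0235919 mm³ per gray-sum
row 0: Σ corner-gray over 5 cells = 2977  → 70.2332
row 1: Σ corner-gray over 5 cells = 2942  → 69.4075
row 2: Σ corner-gray over 5 cells = 2305  → 54.3794
row 3: Σ corner-gray over 5 cells = 2516  → 59.3573
row 4: Σ corner-gray over 5 cells = 2577  → 60.7964
row 5: Σ corner-gray over 5 cells = 2262  → 53.3650
row 6: Σ corner-gray over 5 cells = 2123  → 50.0857
row 7: Σ corner-gray over 5 cells = 2179  → 51.4068
Σ rows: total corner-gray = 19881  → 469.0314 mm³

469.031


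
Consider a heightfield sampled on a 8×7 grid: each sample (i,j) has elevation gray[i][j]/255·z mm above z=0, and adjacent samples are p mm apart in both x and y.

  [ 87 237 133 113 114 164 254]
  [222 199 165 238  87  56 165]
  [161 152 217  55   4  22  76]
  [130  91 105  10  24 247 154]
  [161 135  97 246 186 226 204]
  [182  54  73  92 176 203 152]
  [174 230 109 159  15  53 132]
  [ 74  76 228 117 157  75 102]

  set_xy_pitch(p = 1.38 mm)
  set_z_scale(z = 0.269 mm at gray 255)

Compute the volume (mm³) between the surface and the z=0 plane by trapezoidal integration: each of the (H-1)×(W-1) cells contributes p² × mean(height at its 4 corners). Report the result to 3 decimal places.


11.087

height_mm = gray/255 × 0.269; cell vol = 1.38² × mean(4 corners)
unit = 1.38² × 0.269 / (4×255) = 0.000502239 mm³ per gray-sum
row 0: Σ corner-gray over 6 cells = 3740  → 1.8784
row 1: Σ corner-gray over 6 cells = 3014  → 1.5137
row 2: Σ corner-gray over 6 cells = 2375  → 1.1928
row 3: Σ corner-gray over 6 cells = 3383  → 1.6991
row 4: Σ corner-gray over 6 cells = 3675  → 1.8457
row 5: Σ corner-gray over 6 cells = 2968  → 1.4906
row 6: Σ corner-gray over 6 cells = 2920  → 1.4665
Σ rows: total corner-gray = 22075  → 11.0869 mm³


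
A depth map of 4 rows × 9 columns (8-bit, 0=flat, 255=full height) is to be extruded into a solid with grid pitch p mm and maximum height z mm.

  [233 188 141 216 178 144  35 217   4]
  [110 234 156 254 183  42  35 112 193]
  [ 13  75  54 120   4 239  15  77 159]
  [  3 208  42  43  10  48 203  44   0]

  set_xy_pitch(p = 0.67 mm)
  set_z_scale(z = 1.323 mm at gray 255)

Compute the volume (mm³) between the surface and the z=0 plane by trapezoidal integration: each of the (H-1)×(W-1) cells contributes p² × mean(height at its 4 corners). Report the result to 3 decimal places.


height_mm = gray/255 × 1.323; cell vol = 0.67² × mean(4 corners)
unit = 0.67² × 1.323 / (4×255) = 0.00058225 mm³ per gray-sum
row 0: Σ corner-gray over 8 cells = 4810  → 2.8006
row 1: Σ corner-gray over 8 cells = 3675  → 2.1398
row 2: Σ corner-gray over 8 cells = 2539  → 1.4783
Σ rows: total corner-gray = 11024  → 6.4187 mm³

6.419


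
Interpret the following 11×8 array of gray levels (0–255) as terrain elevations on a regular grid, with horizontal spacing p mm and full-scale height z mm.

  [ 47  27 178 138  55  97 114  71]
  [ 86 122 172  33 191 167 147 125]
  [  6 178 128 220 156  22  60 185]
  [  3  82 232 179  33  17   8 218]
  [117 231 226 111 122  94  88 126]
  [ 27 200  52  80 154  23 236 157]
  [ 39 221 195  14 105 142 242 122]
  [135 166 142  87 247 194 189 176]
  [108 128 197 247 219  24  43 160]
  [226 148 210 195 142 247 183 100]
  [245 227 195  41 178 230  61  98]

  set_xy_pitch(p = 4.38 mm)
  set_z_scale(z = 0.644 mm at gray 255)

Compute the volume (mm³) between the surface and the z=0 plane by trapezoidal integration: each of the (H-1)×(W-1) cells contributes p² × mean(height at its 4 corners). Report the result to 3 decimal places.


height_mm = gray/255 × 0.644; cell vol = 4.38² × mean(4 corners)
unit = 4.38² × 0.644 / (4×255) = 0.0121125 mm³ per gray-sum
row 0: Σ corner-gray over 7 cells = 3211  → 38.8932
row 1: Σ corner-gray over 7 cells = 3594  → 43.5323
row 2: Σ corner-gray over 7 cells = 3042  → 36.8462
row 3: Σ corner-gray over 7 cells = 3310  → 40.0924
row 4: Σ corner-gray over 7 cells = 3661  → 44.3439
row 5: Σ corner-gray over 7 cells = 3673  → 44.4892
row 6: Σ corner-gray over 7 cells = 4360  → 52.8105
row 7: Σ corner-gray over 7 cells = 4345  → 52.6288
row 8: Σ corner-gray over 7 cells = 4560  → 55.2330
row 9: Σ corner-gray over 7 cells = 4783  → 57.9341
Σ rows: total corner-gray = 38539  → 466.8038 mm³

466.804


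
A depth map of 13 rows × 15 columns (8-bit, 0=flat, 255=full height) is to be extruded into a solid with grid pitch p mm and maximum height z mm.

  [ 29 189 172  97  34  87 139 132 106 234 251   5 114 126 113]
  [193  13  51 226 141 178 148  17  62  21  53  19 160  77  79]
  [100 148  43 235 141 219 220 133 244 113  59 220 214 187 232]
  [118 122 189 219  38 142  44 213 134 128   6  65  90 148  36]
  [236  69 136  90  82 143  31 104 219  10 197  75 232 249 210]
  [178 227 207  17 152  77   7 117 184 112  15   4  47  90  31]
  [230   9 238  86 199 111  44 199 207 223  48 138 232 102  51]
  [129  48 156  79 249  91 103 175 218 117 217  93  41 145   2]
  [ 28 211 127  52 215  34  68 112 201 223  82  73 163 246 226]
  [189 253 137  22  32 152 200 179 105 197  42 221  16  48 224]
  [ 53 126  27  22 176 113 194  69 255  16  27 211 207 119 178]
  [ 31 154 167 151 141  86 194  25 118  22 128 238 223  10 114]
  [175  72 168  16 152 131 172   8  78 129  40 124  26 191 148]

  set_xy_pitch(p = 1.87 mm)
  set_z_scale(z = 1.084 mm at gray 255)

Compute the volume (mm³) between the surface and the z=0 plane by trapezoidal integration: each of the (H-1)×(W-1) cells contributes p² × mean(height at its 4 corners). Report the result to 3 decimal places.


312.434

height_mm = gray/255 × 1.084; cell vol = 1.87² × mean(4 corners)
unit = 1.87² × 1.084 / (4×255) = 0.00371631 mm³ per gray-sum
row 0: Σ corner-gray over 14 cells = 6118  → 22.7364
row 1: Σ corner-gray over 14 cells = 7288  → 27.0845
row 2: Σ corner-gray over 14 cells = 7914  → 29.4109
row 3: Σ corner-gray over 14 cells = 6950  → 25.8284
row 4: Σ corner-gray over 14 cells = 6441  → 23.9368
row 5: Σ corner-gray over 14 cells = 6674  → 24.8027
row 6: Σ corner-gray over 14 cells = 7548  → 28.0507
row 7: Σ corner-gray over 14 cells = 7463  → 27.7348
row 8: Σ corner-gray over 14 cells = 7489  → 27.8315
row 9: Σ corner-gray over 14 cells = 6976  → 25.9250
row 10: Σ corner-gray over 14 cells = 6814  → 25.3230
row 11: Σ corner-gray over 14 cells = 6396  → 23.7695
Σ rows: total corner-gray = 84071  → 312.4342 mm³


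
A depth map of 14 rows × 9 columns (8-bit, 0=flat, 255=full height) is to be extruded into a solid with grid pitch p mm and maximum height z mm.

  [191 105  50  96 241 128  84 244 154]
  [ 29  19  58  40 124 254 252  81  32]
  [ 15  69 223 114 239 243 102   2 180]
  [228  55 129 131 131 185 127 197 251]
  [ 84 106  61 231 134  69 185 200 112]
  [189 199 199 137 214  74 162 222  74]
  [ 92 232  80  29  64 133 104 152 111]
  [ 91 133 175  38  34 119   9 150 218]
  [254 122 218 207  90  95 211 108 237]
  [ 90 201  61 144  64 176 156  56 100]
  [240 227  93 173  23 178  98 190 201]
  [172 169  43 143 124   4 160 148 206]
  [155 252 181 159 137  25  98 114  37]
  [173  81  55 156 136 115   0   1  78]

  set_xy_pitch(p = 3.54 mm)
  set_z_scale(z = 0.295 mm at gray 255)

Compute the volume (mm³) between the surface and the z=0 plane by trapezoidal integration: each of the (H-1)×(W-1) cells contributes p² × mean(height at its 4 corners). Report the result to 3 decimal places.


height_mm = gray/255 × 0.295; cell vol = 3.54² × mean(4 corners)
unit = 3.54² × 0.295 / (4×255) = 0.00362434 mm³ per gray-sum
row 0: Σ corner-gray over 8 cells = 3958  → 14.3451
row 1: Σ corner-gray over 8 cells = 3896  → 14.1204
row 2: Σ corner-gray over 8 cells = 4568  → 16.5560
row 3: Σ corner-gray over 8 cells = 4557  → 16.5161
row 4: Σ corner-gray over 8 cells = 4845  → 17.5599
row 5: Σ corner-gray over 8 cells = 4468  → 16.1935
row 6: Σ corner-gray over 8 cells = 3416  → 12.3807
row 7: Σ corner-gray over 8 cells = 4218  → 15.2874
row 8: Σ corner-gray over 8 cells = 4499  → 16.3059
row 9: Σ corner-gray over 8 cells = 4311  → 15.6245
row 10: Σ corner-gray over 8 cells = 4365  → 15.8202
row 11: Σ corner-gray over 8 cells = 4084  → 14.8018
row 12: Σ corner-gray over 8 cells = 3463  → 12.5511
Σ rows: total corner-gray = 54648  → 198.0627 mm³

198.063


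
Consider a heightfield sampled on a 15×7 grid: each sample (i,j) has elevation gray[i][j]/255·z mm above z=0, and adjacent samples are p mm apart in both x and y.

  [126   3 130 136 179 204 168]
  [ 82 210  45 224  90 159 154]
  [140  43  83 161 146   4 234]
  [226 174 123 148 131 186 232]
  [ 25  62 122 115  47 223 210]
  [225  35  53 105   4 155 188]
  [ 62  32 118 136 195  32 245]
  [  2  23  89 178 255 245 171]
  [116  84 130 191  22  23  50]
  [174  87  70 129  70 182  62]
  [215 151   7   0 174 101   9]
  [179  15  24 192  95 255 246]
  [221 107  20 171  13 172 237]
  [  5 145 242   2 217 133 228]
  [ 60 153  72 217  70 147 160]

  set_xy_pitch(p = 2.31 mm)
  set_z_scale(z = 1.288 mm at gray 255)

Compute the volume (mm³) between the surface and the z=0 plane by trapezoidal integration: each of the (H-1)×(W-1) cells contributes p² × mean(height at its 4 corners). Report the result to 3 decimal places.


272.975

height_mm = gray/255 × 1.288; cell vol = 2.31² × mean(4 corners)
unit = 2.31² × 1.288 / (4×255) = 0.00673813 mm³ per gray-sum
row 0: Σ corner-gray over 6 cells = 3290  → 22.1685
row 1: Σ corner-gray over 6 cells = 2940  → 19.8101
row 2: Σ corner-gray over 6 cells = 3230  → 21.7642
row 3: Σ corner-gray over 6 cells = 3355  → 22.6064
row 4: Σ corner-gray over 6 cells = 2490  → 16.7780
row 5: Σ corner-gray over 6 cells = 2450  → 16.5084
row 6: Σ corner-gray over 6 cells = 3086  → 20.7939
row 7: Σ corner-gray over 6 cells = 2819  → 18.9948
row 8: Σ corner-gray over 6 cells = 2378  → 16.0233
row 9: Σ corner-gray over 6 cells = 2402  → 16.1850
row 10: Σ corner-gray over 6 cells = 2677  → 18.0380
row 11: Σ corner-gray over 6 cells = 3011  → 20.2885
row 12: Σ corner-gray over 6 cells = 3135  → 21.1241
row 13: Σ corner-gray over 6 cells = 3249  → 21.8922
Σ rows: total corner-gray = 40512  → 272.9753 mm³


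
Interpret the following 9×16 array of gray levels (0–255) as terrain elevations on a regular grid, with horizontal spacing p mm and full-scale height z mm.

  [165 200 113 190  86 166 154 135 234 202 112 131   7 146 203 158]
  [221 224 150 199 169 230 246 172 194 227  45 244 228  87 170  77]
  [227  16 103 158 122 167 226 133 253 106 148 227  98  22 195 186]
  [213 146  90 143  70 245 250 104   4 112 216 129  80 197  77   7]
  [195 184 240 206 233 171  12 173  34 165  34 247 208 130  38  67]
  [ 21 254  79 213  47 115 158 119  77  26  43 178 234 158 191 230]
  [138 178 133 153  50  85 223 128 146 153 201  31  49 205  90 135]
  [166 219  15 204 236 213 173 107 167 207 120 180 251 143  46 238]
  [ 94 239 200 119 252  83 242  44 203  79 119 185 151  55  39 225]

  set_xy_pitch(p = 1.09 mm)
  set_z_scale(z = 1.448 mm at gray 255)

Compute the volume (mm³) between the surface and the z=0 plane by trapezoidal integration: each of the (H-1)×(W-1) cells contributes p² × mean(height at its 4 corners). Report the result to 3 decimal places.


height_mm = gray/255 × 1.448; cell vol = 1.09² × mean(4 corners)
unit = 1.09² × 1.448 / (4×255) = 0.00168664 mm³ per gray-sum
row 0: Σ corner-gray over 15 cells = 9949  → 16.7803
row 1: Σ corner-gray over 15 cells = 9829  → 16.5779
row 2: Σ corner-gray over 15 cells = 8307  → 14.0109
row 3: Σ corner-gray over 15 cells = 8358  → 14.0969
row 4: Σ corner-gray over 15 cells = 8447  → 14.2470
row 5: Σ corner-gray over 15 cells = 7958  → 13.4222
row 6: Σ corner-gray over 15 cells = 8889  → 14.9925
row 7: Σ corner-gray over 15 cells = 9305  → 15.6941
Σ rows: total corner-gray = 71042  → 119.8220 mm³

119.822


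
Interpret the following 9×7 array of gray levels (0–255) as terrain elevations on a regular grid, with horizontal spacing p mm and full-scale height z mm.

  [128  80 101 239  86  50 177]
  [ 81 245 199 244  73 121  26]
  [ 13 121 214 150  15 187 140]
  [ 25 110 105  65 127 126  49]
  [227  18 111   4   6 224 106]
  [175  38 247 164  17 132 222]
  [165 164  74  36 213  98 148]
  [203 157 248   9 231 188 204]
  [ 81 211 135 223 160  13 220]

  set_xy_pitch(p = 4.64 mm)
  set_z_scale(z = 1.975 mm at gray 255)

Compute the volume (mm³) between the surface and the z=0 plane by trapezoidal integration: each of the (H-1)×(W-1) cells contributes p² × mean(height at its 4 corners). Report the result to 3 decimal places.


1029.424

height_mm = gray/255 × 1.975; cell vol = 4.64² × mean(4 corners)
unit = 4.64² × 1.975 / (4×255) = 0.0416872 mm³ per gray-sum
row 0: Σ corner-gray over 6 cells = 3288  → 137.0676
row 1: Σ corner-gray over 6 cells = 3398  → 141.6532
row 2: Σ corner-gray over 6 cells = 2667  → 111.1798
row 3: Σ corner-gray over 6 cells = 2199  → 91.6702
row 4: Σ corner-gray over 6 cells = 2652  → 110.5545
row 5: Σ corner-gray over 6 cells = 3076  → 128.2299
row 6: Σ corner-gray over 6 cells = 3556  → 148.2397
row 7: Σ corner-gray over 6 cells = 3858  → 160.8293
Σ rows: total corner-gray = 24694  → 1029.4241 mm³


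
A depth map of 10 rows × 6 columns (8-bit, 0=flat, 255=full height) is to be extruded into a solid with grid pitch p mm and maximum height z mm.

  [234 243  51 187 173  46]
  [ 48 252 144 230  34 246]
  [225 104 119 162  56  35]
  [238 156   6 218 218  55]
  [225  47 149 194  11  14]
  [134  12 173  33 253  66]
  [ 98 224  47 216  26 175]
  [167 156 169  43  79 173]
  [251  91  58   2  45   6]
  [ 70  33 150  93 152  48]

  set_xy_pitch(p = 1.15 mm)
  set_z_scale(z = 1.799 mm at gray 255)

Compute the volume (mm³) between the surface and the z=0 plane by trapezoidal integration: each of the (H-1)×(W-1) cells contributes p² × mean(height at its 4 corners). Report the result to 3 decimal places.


height_mm = gray/255 × 1.799; cell vol = 1.15² × mean(4 corners)
unit = 1.15² × 1.799 / (4×255) = 0.00233253 mm³ per gray-sum
row 0: Σ corner-gray over 5 cells = 3202  → 7.4688
row 1: Σ corner-gray over 5 cells = 2756  → 6.4284
row 2: Σ corner-gray over 5 cells = 2631  → 6.1369
row 3: Σ corner-gray over 5 cells = 2530  → 5.9013
row 4: Σ corner-gray over 5 cells = 2183  → 5.0919
row 5: Σ corner-gray over 5 cells = 2441  → 5.6937
row 6: Σ corner-gray over 5 cells = 2533  → 5.9083
row 7: Σ corner-gray over 5 cells = 1883  → 4.3921
row 8: Σ corner-gray over 5 cells = 1623  → 3.7857
Σ rows: total corner-gray = 21782  → 50.8071 mm³

50.807


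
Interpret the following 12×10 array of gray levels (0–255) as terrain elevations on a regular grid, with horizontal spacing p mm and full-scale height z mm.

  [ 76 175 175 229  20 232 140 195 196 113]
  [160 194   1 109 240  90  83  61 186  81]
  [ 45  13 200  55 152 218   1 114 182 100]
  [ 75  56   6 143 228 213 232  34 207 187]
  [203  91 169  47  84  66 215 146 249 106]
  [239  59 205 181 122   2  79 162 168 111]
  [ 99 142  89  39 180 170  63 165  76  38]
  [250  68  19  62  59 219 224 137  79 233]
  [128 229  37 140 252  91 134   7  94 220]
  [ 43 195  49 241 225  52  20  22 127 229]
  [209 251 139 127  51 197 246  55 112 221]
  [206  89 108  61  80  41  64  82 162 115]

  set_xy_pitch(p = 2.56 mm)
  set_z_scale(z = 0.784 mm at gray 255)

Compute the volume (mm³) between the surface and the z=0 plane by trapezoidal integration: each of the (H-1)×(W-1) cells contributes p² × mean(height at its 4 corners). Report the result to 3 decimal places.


253.627

height_mm = gray/255 × 0.784; cell vol = 2.56² × mean(4 corners)
unit = 2.56² × 0.784 / (4×255) = 0.00503728 mm³ per gray-sum
row 0: Σ corner-gray over 9 cells = 5082  → 25.5994
row 1: Σ corner-gray over 9 cells = 4184  → 21.0760
row 2: Σ corner-gray over 9 cells = 4515  → 22.7433
row 3: Σ corner-gray over 9 cells = 4943  → 24.8993
row 4: Σ corner-gray over 9 cells = 4749  → 23.9220
row 5: Σ corner-gray over 9 cells = 4291  → 21.6150
row 6: Σ corner-gray over 9 cells = 4202  → 21.1666
row 7: Σ corner-gray over 9 cells = 4533  → 22.8340
row 8: Σ corner-gray over 9 cells = 4450  → 22.4159
row 9: Σ corner-gray over 9 cells = 4920  → 24.7834
row 10: Σ corner-gray over 9 cells = 4481  → 22.5720
Σ rows: total corner-gray = 50350  → 253.6269 mm³


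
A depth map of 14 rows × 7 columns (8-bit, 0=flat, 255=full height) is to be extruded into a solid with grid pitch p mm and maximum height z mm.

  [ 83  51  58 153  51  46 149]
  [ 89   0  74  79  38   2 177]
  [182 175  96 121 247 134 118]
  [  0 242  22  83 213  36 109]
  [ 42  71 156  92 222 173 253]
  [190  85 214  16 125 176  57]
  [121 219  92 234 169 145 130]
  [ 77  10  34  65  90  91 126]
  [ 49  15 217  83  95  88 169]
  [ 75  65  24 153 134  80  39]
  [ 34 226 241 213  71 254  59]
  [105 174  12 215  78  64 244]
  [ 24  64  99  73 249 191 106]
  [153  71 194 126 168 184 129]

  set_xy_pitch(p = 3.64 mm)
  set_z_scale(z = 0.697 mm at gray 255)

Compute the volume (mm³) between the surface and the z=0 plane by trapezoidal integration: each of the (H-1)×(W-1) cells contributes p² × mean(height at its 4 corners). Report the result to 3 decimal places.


height_mm = gray/255 × 0.697; cell vol = 3.64² × mean(4 corners)
unit = 3.64² × 0.697 / (4×255) = 0.00905389 mm³ per gray-sum
row 0: Σ corner-gray over 6 cells = 1602  → 14.5043
row 1: Σ corner-gray over 6 cells = 2498  → 22.6166
row 2: Σ corner-gray over 6 cells = 3147  → 28.4926
row 3: Σ corner-gray over 6 cells = 3024  → 27.3790
row 4: Σ corner-gray over 6 cells = 3202  → 28.9906
row 5: Σ corner-gray over 6 cells = 3448  → 31.2178
row 6: Σ corner-gray over 6 cells = 2752  → 24.9163
row 7: Σ corner-gray over 6 cells = 1997  → 18.0806
row 8: Σ corner-gray over 6 cells = 2240  → 20.2807
row 9: Σ corner-gray over 6 cells = 3129  → 28.3296
row 10: Σ corner-gray over 6 cells = 3538  → 32.0327
row 11: Σ corner-gray over 6 cells = 2917  → 26.4102
row 12: Σ corner-gray over 6 cells = 3250  → 29.4252
Σ rows: total corner-gray = 36744  → 332.6763 mm³

332.676


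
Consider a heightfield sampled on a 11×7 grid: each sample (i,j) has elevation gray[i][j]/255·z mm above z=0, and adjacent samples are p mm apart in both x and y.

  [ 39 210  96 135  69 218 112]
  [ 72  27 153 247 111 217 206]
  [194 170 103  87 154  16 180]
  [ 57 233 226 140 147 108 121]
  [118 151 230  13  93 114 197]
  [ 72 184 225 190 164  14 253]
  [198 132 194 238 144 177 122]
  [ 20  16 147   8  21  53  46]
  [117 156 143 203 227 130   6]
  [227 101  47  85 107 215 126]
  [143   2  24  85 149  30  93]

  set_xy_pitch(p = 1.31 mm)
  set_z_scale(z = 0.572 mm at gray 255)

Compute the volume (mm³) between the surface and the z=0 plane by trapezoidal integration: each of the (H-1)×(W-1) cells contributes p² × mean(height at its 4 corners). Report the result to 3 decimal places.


30.152

height_mm = gray/255 × 0.572; cell vol = 1.31² × mean(4 corners)
unit = 1.31² × 0.572 / (4×255) = 0.000962362 mm³ per gray-sum
row 0: Σ corner-gray over 6 cells = 3395  → 3.2672
row 1: Σ corner-gray over 6 cells = 3222  → 3.1007
row 2: Σ corner-gray over 6 cells = 3320  → 3.1950
row 3: Σ corner-gray over 6 cells = 3403  → 3.2749
row 4: Σ corner-gray over 6 cells = 3396  → 3.2682
row 5: Σ corner-gray over 6 cells = 3969  → 3.8196
row 6: Σ corner-gray over 6 cells = 2646  → 2.5464
row 7: Σ corner-gray over 6 cells = 2397  → 2.3068
row 8: Σ corner-gray over 6 cells = 3304  → 3.1796
row 9: Σ corner-gray over 6 cells = 2279  → 2.1932
Σ rows: total corner-gray = 31331  → 30.1518 mm³


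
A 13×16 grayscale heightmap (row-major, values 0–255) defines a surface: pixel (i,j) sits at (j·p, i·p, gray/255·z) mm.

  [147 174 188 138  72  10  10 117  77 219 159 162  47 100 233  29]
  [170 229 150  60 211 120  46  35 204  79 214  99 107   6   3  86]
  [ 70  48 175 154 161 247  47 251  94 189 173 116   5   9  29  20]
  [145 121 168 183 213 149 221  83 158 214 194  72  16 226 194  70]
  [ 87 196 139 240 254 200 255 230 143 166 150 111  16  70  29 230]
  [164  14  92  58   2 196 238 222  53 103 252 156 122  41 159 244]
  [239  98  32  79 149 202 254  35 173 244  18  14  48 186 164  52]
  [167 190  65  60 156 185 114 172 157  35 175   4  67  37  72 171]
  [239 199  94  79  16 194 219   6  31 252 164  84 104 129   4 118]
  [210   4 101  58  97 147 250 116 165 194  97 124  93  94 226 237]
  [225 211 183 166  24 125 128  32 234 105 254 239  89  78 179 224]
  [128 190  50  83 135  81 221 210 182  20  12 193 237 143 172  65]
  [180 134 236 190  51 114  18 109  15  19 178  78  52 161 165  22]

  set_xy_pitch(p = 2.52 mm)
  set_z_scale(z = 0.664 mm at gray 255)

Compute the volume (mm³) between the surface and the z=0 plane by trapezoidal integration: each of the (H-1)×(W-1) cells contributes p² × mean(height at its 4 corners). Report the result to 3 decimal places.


height_mm = gray/255 × 0.664; cell vol = 2.52² × mean(4 corners)
unit = 2.52² × 0.664 / (4×255) = 0.00413399 mm³ per gray-sum
row 0: Σ corner-gray over 15 cells = 6970  → 28.8139
row 1: Σ corner-gray over 15 cells = 6868  → 28.3922
row 2: Σ corner-gray over 15 cells = 8125  → 33.5886
row 3: Σ corner-gray over 15 cells = 9354  → 38.6693
row 4: Σ corner-gray over 15 cells = 8539  → 35.3001
row 5: Σ corner-gray over 15 cells = 7507  → 31.0338
row 6: Σ corner-gray over 15 cells = 6999  → 28.9338
row 7: Σ corner-gray over 15 cells = 6823  → 28.2062
row 8: Σ corner-gray over 15 cells = 7486  → 30.9470
row 9: Σ corner-gray over 15 cells = 8522  → 35.2298
row 10: Σ corner-gray over 15 cells = 8594  → 35.5275
row 11: Σ corner-gray over 15 cells = 7293  → 30.1492
Σ rows: total corner-gray = 93080  → 384.7914 mm³

384.791


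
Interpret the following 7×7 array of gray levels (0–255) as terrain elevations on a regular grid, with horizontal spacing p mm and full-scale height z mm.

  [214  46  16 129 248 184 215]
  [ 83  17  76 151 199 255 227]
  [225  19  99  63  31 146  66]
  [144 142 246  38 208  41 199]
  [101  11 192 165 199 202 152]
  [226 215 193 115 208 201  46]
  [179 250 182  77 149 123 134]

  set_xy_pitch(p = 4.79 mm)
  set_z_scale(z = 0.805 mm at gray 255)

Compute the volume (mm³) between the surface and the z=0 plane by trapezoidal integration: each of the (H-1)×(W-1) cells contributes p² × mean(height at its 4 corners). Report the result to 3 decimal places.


366.068

height_mm = gray/255 × 0.805; cell vol = 4.79² × mean(4 corners)
unit = 4.79² × 0.805 / (4×255) = 0.0181078 mm³ per gray-sum
row 0: Σ corner-gray over 6 cells = 3381  → 61.2226
row 1: Σ corner-gray over 6 cells = 2713  → 49.1266
row 2: Σ corner-gray over 6 cells = 2700  → 48.8912
row 3: Σ corner-gray over 6 cells = 3484  → 63.0877
row 4: Σ corner-gray over 6 cells = 3927  → 71.1095
row 5: Σ corner-gray over 6 cells = 4011  → 72.6306
Σ rows: total corner-gray = 20216  → 366.0682 mm³
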